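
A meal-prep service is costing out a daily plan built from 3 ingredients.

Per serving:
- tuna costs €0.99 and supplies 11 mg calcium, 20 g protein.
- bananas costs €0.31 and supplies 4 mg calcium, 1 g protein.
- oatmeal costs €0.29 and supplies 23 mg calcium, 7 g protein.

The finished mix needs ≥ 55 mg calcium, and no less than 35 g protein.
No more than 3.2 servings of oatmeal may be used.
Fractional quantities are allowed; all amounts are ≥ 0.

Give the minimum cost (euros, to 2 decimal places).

This is a linear program. Let x1 = servings of tuna, x2 = servings of bananas, x3 = servings of oatmeal.
Minimise 0.99x1 + 0.31x2 + 0.29x3 with:
  11x1 + 4x2 + 23x3 ≥ 55   (calcium)
  20x1 + 1x2 + 7x3 ≥ 35   (protein)
  x3 ≤ 3.2
  x1, x2, x3 ≥ 0.
The cheapest feasible vertex uses only tuna, oatmeal; bananas is not used. Binding constraints: protein and the oatmeal cap.
Optimal quantities: tuna = 0.63 servings, oatmeal = 3.2 servings.
Hence cost = 0.99·0.63 + 0.29·3.2 = €1.5517.

€1.55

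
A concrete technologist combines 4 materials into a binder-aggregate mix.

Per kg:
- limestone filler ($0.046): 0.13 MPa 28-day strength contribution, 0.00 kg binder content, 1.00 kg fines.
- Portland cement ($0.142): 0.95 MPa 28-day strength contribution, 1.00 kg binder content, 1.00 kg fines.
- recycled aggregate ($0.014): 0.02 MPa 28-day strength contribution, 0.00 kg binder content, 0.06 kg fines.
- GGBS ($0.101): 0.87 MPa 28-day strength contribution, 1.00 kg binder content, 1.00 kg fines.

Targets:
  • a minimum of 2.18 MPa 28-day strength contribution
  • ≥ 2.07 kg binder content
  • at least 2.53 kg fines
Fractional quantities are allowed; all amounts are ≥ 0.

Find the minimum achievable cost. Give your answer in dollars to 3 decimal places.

$0.254

Let x1 = kg of limestone filler, x2 = kg of Portland cement, x3 = kg of recycled aggregate, x4 = kg of GGBS.
Minimise 0.046x1 + 0.142x2 + 0.014x3 + 0.101x4 with:
  0.13x1 + 0.95x2 + 0.02x3 + 0.87x4 ≥ 2.18   (28-day strength contribution)
  1x2 + 1x4 ≥ 2.07   (binder content)
  1x1 + 1x2 + 0.06x3 + 1x4 ≥ 2.53   (fines)
  x1, x2, x3, x4 ≥ 0.
At the optimum only limestone filler, GGBS are positive (Portland cement, recycled aggregate = 0). Binding constraints: 28-day strength contribution and fines.
So limestone filler = 0.02851 kg, GGBS = 2.501 kg.
Cost = 0.046·0.02851 + 0.101·2.501 = 0.25391.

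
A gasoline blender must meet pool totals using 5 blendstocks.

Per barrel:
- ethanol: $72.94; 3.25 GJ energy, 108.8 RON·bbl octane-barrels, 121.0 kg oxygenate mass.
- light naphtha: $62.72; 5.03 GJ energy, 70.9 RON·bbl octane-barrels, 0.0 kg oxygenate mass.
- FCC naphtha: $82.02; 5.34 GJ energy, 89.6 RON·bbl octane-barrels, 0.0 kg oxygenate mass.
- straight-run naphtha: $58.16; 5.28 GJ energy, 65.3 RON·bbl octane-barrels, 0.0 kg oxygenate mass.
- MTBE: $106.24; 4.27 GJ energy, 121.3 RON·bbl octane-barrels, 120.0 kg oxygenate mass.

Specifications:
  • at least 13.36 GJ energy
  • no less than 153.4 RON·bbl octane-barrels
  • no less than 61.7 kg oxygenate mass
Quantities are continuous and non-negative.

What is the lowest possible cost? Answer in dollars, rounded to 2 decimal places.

Let x1 = barrels of ethanol, x2 = barrels of light naphtha, x3 = barrels of FCC naphtha, x4 = barrels of straight-run naphtha, x5 = barrels of MTBE.
Minimize 72.94x1 + 62.72x2 + 82.02x3 + 58.16x4 + 106.24x5 subject to:
  3.25x1 + 5.03x2 + 5.34x3 + 5.28x4 + 4.27x5 ≥ 13.36   (energy)
  108.8x1 + 70.9x2 + 89.6x3 + 65.3x4 + 121.3x5 ≥ 153.4   (octane-barrels)
  121x1 + 120x5 ≥ 61.7   (oxygenate mass)
  x1, x2, x3, x4, x5 ≥ 0.
The cheapest feasible vertex uses only ethanol, straight-run naphtha; light naphtha, FCC naphtha, MTBE are not used. There the energy and oxygenate mass constraints are tight.
Solving gives x1 = 0.50992, x4 = 2.2164.
Hence cost = 72.94·0.50992 + 58.16·2.2164 = $166.0994.

$166.10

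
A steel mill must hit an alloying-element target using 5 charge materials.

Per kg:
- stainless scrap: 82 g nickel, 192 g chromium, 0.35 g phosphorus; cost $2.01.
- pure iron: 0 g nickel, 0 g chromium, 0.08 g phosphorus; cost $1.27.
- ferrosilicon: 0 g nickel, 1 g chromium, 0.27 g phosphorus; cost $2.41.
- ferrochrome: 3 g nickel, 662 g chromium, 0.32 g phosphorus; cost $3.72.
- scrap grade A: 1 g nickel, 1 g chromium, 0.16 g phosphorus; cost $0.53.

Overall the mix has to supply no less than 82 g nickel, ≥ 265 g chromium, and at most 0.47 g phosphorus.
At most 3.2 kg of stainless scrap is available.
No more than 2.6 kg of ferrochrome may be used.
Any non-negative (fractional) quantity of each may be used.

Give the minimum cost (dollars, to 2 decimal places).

Treat it as an LP. Let x1 = kg of stainless scrap, x2 = kg of pure iron, x3 = kg of ferrosilicon, x4 = kg of ferrochrome, x5 = kg of scrap grade A.
Minimize 2.01x1 + 1.27x2 + 2.41x3 + 3.72x4 + 0.53x5 subject to:
  82x1 + 3x4 + 1x5 ≥ 82   (nickel)
  192x1 + 1x3 + 662x4 + 1x5 ≥ 265   (chromium)
  0.35x1 + 0.08x2 + 0.27x3 + 0.32x4 + 0.16x5 ≤ 0.47   (phosphorus)
  x1 ≤ 3.2
  x4 ≤ 2.6
  x1, x2, x3, x4, x5 ≥ 0.
The optimal basis is {stainless scrap, ferrochrome}; pure iron, ferrosilicon, scrap grade A drop out. There the nickel and chromium constraints are tight.
So stainless scrap = 0.9959 kg, ferrochrome = 0.1115 kg.
Cost = 2.01·0.9959 + 3.72·0.1115 = 2.4165.

$2.42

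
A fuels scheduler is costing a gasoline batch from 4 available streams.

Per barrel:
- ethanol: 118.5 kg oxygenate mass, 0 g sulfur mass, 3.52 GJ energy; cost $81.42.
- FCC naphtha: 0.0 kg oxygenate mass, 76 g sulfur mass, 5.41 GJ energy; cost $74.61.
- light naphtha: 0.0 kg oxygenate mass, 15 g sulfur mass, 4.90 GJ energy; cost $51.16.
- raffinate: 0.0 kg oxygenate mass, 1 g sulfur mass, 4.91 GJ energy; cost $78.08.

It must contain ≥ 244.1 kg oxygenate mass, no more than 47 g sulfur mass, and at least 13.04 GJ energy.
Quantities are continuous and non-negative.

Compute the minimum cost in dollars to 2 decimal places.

$228.16

Let x1 = barrels of ethanol, x2 = barrels of FCC naphtha, x3 = barrels of light naphtha, x4 = barrels of raffinate.
Minimize 81.42x1 + 74.61x2 + 51.16x3 + 78.08x4 subject to:
  118.5x1 ≥ 244.1   (oxygenate mass)
  76x2 + 15x3 + 1x4 ≤ 47   (sulfur mass)
  3.52x1 + 5.41x2 + 4.9x3 + 4.91x4 ≥ 13.04   (energy)
  x1, x2, x3, x4 ≥ 0.
At the optimum only ethanol, light naphtha are positive (FCC naphtha, raffinate = 0). There the oxygenate mass and energy constraints are tight.
That vertex is x1 = 2.0599, x3 = 1.1814.
Objective = 81.42·2.0599 + 51.16·1.1814 = 228.1575.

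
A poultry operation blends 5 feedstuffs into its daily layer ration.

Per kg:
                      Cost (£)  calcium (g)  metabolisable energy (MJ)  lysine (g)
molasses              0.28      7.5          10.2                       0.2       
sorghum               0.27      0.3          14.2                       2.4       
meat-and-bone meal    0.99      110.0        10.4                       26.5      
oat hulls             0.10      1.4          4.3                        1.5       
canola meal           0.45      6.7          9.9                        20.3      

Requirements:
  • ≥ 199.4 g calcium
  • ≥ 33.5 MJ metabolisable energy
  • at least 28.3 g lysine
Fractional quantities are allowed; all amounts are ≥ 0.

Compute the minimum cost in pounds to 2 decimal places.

£2.07

Set it up as a linear program. Let x1 = kg of molasses, x2 = kg of sorghum, x3 = kg of meat-and-bone meal, x4 = kg of oat hulls, x5 = kg of canola meal.
Minimise 0.28x1 + 0.27x2 + 0.99x3 + 0.1x4 + 0.45x5 s.t.:
  7.5x1 + 0.3x2 + 110x3 + 1.4x4 + 6.7x5 ≥ 199.4   (calcium)
  10.2x1 + 14.2x2 + 10.4x3 + 4.3x4 + 9.9x5 ≥ 33.5   (metabolisable energy)
  0.2x1 + 2.4x2 + 26.5x3 + 1.5x4 + 20.3x5 ≥ 28.3   (lysine)
  x1, x2, x3, x4, x5 ≥ 0.
The cheapest feasible vertex uses only sorghum, meat-and-bone meal; molasses, oat hulls, canola meal are not used. The calcium and metabolisable energy requirements are met with equality.
So sorghum = 1.034 kg, meat-and-bone meal = 1.81 kg.
Hence cost = 0.27·1.034 + 0.99·1.81 = £2.0711.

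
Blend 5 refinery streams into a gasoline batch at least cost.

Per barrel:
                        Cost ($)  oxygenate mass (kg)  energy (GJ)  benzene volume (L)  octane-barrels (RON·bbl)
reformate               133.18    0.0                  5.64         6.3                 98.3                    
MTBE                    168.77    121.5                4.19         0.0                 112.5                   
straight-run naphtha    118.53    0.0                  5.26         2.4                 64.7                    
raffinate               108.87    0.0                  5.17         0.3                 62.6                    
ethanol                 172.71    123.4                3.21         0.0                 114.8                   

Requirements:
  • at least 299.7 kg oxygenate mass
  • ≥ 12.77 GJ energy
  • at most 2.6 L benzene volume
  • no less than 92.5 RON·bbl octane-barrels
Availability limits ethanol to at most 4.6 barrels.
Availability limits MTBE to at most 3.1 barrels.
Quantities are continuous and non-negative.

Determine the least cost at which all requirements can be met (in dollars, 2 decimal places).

$467.57

This is a linear program. Let x1 = barrels of reformate, x2 = barrels of MTBE, x3 = barrels of straight-run naphtha, x4 = barrels of raffinate, x5 = barrels of ethanol.
min 133.18x1 + 168.77x2 + 118.53x3 + 108.87x4 + 172.71x5 subject to:
  121.5x2 + 123.4x5 ≥ 299.7   (oxygenate mass)
  5.64x1 + 4.19x2 + 5.26x3 + 5.17x4 + 3.21x5 ≥ 12.77   (energy)
  6.3x1 + 2.4x3 + 0.3x4 ≤ 2.6   (benzene volume)
  98.3x1 + 112.5x2 + 64.7x3 + 62.6x4 + 114.8x5 ≥ 92.5   (octane-barrels)
  x5 ≤ 4.6
  x2 ≤ 3.1
  x1, x2, x3, x4, x5 ≥ 0.
The minimum-cost mix takes nothing from reformate, straight-run naphtha, ethanol — only MTBE, raffinate. Binding constraints: oxygenate mass and energy.
So MTBE = 2.4667 barrels, raffinate = 0.47092 barrels.
Total cost: 168.77·2.4667 + 108.87·0.47092 = 467.5740.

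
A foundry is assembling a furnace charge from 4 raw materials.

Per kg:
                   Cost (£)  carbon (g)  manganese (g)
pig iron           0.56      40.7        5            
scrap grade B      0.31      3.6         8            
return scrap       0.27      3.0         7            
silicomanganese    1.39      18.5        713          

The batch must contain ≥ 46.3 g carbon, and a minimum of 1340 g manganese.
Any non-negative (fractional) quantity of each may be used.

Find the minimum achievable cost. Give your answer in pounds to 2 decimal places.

£2.77

Set it up as a linear program. Let x1 = kg of pig iron, x2 = kg of scrap grade B, x3 = kg of return scrap, x4 = kg of silicomanganese.
Minimise 0.56x1 + 0.31x2 + 0.27x3 + 1.39x4 subject to:
  40.7x1 + 3.6x2 + 3x3 + 18.5x4 ≥ 46.3   (carbon)
  5x1 + 8x2 + 7x3 + 713x4 ≥ 1340   (manganese)
  x1, x2, x3, x4 ≥ 0.
The optimal basis is {pig iron, silicomanganese}; scrap grade B, return scrap drop out. The carbon and manganese requirements are met with equality.
That vertex is x1 = 0.2842, x4 = 1.877.
Total cost: 0.56·0.2842 + 1.39·1.877 = 2.7682.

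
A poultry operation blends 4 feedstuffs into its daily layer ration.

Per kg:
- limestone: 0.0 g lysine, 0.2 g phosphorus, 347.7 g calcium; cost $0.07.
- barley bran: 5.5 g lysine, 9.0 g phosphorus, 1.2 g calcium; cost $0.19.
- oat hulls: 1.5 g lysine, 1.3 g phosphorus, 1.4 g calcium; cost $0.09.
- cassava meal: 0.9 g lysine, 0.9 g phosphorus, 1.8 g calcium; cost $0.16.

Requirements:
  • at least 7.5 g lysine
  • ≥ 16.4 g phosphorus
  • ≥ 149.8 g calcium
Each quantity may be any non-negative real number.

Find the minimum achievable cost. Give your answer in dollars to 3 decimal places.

Let x1 = kg of limestone, x2 = kg of barley bran, x3 = kg of oat hulls, x4 = kg of cassava meal.
Minimize 0.07x1 + 0.19x2 + 0.09x3 + 0.16x4 subject to:
  5.5x2 + 1.5x3 + 0.9x4 ≥ 7.5   (lysine)
  0.2x1 + 9x2 + 1.3x3 + 0.9x4 ≥ 16.4   (phosphorus)
  347.7x1 + 1.2x2 + 1.4x3 + 1.8x4 ≥ 149.8   (calcium)
  x1, x2, x3, x4 ≥ 0.
The minimum-cost mix takes nothing from oat hulls, cassava meal — only limestone, barley bran. Binding constraints: phosphorus and calcium.
Optimal quantities: limestone = 0.4246 kg, barley bran = 1.813 kg.
Objective = 0.07·0.4246 + 0.19·1.813 = 0.37419.

$0.374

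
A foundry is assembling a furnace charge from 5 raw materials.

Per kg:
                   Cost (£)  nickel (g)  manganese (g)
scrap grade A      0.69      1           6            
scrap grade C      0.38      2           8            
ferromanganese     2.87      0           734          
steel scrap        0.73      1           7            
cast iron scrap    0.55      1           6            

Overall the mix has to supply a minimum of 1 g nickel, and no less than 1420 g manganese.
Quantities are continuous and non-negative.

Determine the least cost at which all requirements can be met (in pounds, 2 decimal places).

Treat it as an LP. Let x1 = kg of scrap grade A, x2 = kg of scrap grade C, x3 = kg of ferromanganese, x4 = kg of steel scrap, x5 = kg of cast iron scrap.
min 0.69x1 + 0.38x2 + 2.87x3 + 0.73x4 + 0.55x5 with:
  1x1 + 2x2 + 1x4 + 1x5 ≥ 1   (nickel)
  6x1 + 8x2 + 734x3 + 7x4 + 6x5 ≥ 1420   (manganese)
  x1, x2, x3, x4, x5 ≥ 0.
At the optimum only scrap grade C, ferromanganese are positive (scrap grade A, steel scrap, cast iron scrap = 0). The nickel and manganese requirements are met with equality.
Optimal quantities: scrap grade C = 0.5 kg, ferromanganese = 1.929 kg.
Cost = 0.38·0.5 + 2.87·1.929 = 5.7262.

£5.73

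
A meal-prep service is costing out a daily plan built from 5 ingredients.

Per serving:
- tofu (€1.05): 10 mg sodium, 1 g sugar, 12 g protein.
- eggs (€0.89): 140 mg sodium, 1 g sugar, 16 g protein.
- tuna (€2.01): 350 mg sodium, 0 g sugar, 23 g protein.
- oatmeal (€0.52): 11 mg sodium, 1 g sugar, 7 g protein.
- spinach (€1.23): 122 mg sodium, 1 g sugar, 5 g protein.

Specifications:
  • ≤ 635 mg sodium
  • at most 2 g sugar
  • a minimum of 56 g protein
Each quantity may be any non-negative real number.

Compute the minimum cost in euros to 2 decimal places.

€3.95

This is a linear program. Let x1 = servings of tofu, x2 = servings of eggs, x3 = servings of tuna, x4 = servings of oatmeal, x5 = servings of spinach.
min 1.05x1 + 0.89x2 + 2.01x3 + 0.52x4 + 1.23x5 s.t.:
  10x1 + 140x2 + 350x3 + 11x4 + 122x5 ≤ 635   (sodium)
  1x1 + 1x2 + 1x4 + 1x5 ≤ 2   (sugar)
  12x1 + 16x2 + 23x3 + 7x4 + 5x5 ≥ 56   (protein)
  x1, x2, x3, x4, x5 ≥ 0.
At the optimum only tofu, eggs, tuna are positive (oatmeal, spinach = 0). The sodium, sugar, protein requirements are met with equality.
Optimal quantities: tofu = 0.1478 servings, eggs = 1.852 servings, tuna = 1.069 servings.
Objective = 1.05·0.1478 + 0.89·1.852 + 2.01·1.069 = 3.9522.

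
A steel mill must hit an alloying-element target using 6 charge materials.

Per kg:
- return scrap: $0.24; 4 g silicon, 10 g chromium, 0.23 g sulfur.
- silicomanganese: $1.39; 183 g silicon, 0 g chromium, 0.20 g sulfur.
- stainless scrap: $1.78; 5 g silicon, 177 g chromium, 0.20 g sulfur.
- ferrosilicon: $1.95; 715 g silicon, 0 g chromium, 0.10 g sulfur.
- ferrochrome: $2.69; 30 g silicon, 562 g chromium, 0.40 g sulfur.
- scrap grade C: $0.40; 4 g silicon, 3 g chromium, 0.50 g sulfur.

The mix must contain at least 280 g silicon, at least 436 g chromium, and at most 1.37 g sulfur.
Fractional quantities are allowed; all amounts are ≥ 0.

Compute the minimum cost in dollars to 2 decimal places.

Treat it as an LP. Let x1 = kg of return scrap, x2 = kg of silicomanganese, x3 = kg of stainless scrap, x4 = kg of ferrosilicon, x5 = kg of ferrochrome, x6 = kg of scrap grade C.
Minimise 0.24x1 + 1.39x2 + 1.78x3 + 1.95x4 + 2.69x5 + 0.4x6 s.t.:
  4x1 + 183x2 + 5x3 + 715x4 + 30x5 + 4x6 ≥ 280   (silicon)
  10x1 + 177x3 + 562x5 + 3x6 ≥ 436   (chromium)
  0.23x1 + 0.2x2 + 0.2x3 + 0.1x4 + 0.4x5 + 0.5x6 ≤ 1.37   (sulfur)
  x1, x2, x3, x4, x5, x6 ≥ 0.
At the optimum only ferrosilicon, ferrochrome are positive (return scrap, silicomanganese, stainless scrap, scrap grade C = 0). Binding constraints: silicon and chromium.
So ferrosilicon = 0.3591 kg, ferrochrome = 0.7758 kg.
Hence cost = 1.95·0.3591 + 2.69·0.7758 = $2.7871.

$2.79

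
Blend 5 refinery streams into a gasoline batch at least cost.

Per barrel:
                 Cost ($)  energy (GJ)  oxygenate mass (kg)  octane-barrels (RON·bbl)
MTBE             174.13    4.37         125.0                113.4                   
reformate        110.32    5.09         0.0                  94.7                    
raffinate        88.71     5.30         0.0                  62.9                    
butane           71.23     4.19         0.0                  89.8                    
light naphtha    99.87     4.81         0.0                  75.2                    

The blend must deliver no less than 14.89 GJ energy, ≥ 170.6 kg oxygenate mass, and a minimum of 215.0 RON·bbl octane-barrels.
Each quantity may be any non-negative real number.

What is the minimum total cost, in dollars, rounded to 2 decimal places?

Let x1 = barrels of MTBE, x2 = barrels of reformate, x3 = barrels of raffinate, x4 = barrels of butane, x5 = barrels of light naphtha.
min 174.13x1 + 110.32x2 + 88.71x3 + 71.23x4 + 99.87x5 s.t.:
  4.37x1 + 5.09x2 + 5.3x3 + 4.19x4 + 4.81x5 ≥ 14.89   (energy)
  125x1 ≥ 170.6   (oxygenate mass)
  113.4x1 + 94.7x2 + 62.9x3 + 89.8x4 + 75.2x5 ≥ 215   (octane-barrels)
  x1, x2, x3, x4, x5 ≥ 0.
The cheapest feasible vertex uses only MTBE, raffinate; reformate, butane, light naphtha are not used. Binding constraints: energy and oxygenate mass.
Optimal quantities: MTBE = 1.3648 barrels, raffinate = 1.6841 barrels.
Cost = 174.13·1.3648 + 88.71·1.6841 = 387.0491.

$387.05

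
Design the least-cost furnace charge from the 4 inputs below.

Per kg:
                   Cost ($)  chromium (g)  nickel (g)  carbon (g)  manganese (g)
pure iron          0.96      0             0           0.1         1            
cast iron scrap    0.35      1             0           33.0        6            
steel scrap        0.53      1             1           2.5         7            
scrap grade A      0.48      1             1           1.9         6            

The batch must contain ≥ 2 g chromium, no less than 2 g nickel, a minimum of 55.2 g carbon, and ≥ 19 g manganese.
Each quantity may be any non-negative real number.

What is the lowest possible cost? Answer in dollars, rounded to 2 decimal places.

$1.51

Treat it as an LP. Let x1 = kg of pure iron, x2 = kg of cast iron scrap, x3 = kg of steel scrap, x4 = kg of scrap grade A.
min 0.96x1 + 0.35x2 + 0.53x3 + 0.48x4 subject to:
  1x2 + 1x3 + 1x4 ≥ 2   (chromium)
  1x3 + 1x4 ≥ 2   (nickel)
  0.1x1 + 33x2 + 2.5x3 + 1.9x4 ≥ 55.2   (carbon)
  1x1 + 6x2 + 7x3 + 6x4 ≥ 19   (manganese)
  x1, x2, x3, x4 ≥ 0.
The optimal basis is {cast iron scrap, scrap grade A}; pure iron, steel scrap drop out. The nickel and carbon requirements are met with equality.
Optimal quantities: cast iron scrap = 1.558 kg, scrap grade A = 2 kg.
Hence cost = 0.35·1.558 + 0.48·2 = $1.5053.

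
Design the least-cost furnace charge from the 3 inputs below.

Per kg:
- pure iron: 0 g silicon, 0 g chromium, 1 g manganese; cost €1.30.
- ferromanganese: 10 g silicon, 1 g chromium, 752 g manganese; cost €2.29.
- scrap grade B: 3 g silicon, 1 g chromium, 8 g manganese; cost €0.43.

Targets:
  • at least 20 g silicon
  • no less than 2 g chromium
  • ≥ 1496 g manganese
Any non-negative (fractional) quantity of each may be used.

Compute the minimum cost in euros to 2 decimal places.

Let x1 = kg of pure iron, x2 = kg of ferromanganese, x3 = kg of scrap grade B.
Minimise 1.3x1 + 2.29x2 + 0.43x3 s.t.:
  10x2 + 3x3 ≥ 20   (silicon)
  1x2 + 1x3 ≥ 2   (chromium)
  1x1 + 752x2 + 8x3 ≥ 1496   (manganese)
  x1, x2, x3 ≥ 0.
The minimum-cost mix takes nothing from pure iron — only ferromanganese, scrap grade B. There the silicon and manganese constraints are tight.
Solving gives x2 = 1.989, x3 = 0.03676.
Objective = 2.29·1.989 + 0.43·0.03676 = 4.5706.

€4.57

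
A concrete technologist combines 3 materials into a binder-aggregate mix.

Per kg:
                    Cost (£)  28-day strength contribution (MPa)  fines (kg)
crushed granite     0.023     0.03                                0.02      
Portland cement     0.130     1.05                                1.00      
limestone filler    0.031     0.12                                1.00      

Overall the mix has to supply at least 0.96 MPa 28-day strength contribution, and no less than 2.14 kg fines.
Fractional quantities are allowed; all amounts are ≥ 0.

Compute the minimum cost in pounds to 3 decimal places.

Let x1 = kg of crushed granite, x2 = kg of Portland cement, x3 = kg of limestone filler.
Minimize 0.023x1 + 0.13x2 + 0.031x3 with:
  0.03x1 + 1.05x2 + 0.12x3 ≥ 0.96   (28-day strength contribution)
  0.02x1 + 1x2 + 1x3 ≥ 2.14   (fines)
  x1, x2, x3 ≥ 0.
The minimum-cost mix takes nothing from crushed granite — only Portland cement, limestone filler. Binding constraints: 28-day strength contribution and fines.
That vertex is x2 = 0.7561, x3 = 1.384.
Cost = 0.13·0.7561 + 0.031·1.384 = 0.14120.

£0.141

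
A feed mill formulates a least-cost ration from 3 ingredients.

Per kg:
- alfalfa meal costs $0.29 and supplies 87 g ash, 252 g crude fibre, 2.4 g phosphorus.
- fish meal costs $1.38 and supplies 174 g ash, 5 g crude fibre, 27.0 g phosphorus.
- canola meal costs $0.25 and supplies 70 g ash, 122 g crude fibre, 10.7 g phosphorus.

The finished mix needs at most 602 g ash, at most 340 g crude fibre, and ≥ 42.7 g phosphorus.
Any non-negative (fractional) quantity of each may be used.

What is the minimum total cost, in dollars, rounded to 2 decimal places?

$1.36

Treat it as an LP. Let x1 = kg of alfalfa meal, x2 = kg of fish meal, x3 = kg of canola meal.
Minimise 0.29x1 + 1.38x2 + 0.25x3 s.t.:
  87x1 + 174x2 + 70x3 ≤ 602   (ash)
  252x1 + 5x2 + 122x3 ≤ 340   (crude fibre)
  2.4x1 + 27x2 + 10.7x3 ≥ 42.7   (phosphorus)
  x1, x2, x3 ≥ 0.
At the optimum only fish meal, canola meal are positive (alfalfa meal = 0). Binding constraints: crude fibre and phosphorus.
Optimal quantities: fish meal = 0.4849 kg, canola meal = 2.767 kg.
Cost = 1.38·0.4849 + 0.25·2.767 = 1.3609.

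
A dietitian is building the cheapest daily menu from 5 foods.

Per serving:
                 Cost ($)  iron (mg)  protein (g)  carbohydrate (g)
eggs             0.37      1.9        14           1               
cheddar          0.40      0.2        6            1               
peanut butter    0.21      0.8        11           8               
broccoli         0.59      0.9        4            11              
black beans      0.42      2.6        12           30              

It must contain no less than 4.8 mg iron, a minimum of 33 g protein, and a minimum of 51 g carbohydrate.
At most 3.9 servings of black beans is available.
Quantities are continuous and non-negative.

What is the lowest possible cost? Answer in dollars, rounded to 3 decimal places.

Let x1 = servings of eggs, x2 = servings of cheddar, x3 = servings of peanut butter, x4 = servings of broccoli, x5 = servings of black beans.
min 0.37x1 + 0.4x2 + 0.21x3 + 0.59x4 + 0.42x5 s.t.:
  1.9x1 + 0.2x2 + 0.8x3 + 0.9x4 + 2.6x5 ≥ 4.8   (iron)
  14x1 + 6x2 + 11x3 + 4x4 + 12x5 ≥ 33   (protein)
  1x1 + 1x2 + 8x3 + 11x4 + 30x5 ≥ 51   (carbohydrate)
  x5 ≤ 3.9
  x1, x2, x3, x4, x5 ≥ 0.
The optimal basis is {peanut butter, black beans}; eggs, cheddar, broccoli drop out. There the iron and protein constraints are tight.
Optimal quantities: peanut butter = 1.484 servings, black beans = 1.389 servings.
Objective = 0.21·1.484 + 0.42·1.389 = 0.89502.

$0.895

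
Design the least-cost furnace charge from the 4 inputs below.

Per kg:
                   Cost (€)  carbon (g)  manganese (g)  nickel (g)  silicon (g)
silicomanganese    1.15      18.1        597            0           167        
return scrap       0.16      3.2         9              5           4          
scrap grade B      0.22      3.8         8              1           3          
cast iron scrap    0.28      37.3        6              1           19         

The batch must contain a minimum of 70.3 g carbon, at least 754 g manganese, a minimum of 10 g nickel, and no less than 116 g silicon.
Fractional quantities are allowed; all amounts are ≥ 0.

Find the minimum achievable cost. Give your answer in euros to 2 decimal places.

€2.01

This is a linear program. Let x1 = kg of silicomanganese, x2 = kg of return scrap, x3 = kg of scrap grade B, x4 = kg of cast iron scrap.
Minimise 1.15x1 + 0.16x2 + 0.22x3 + 0.28x4 with:
  18.1x1 + 3.2x2 + 3.8x3 + 37.3x4 ≥ 70.3   (carbon)
  597x1 + 9x2 + 8x3 + 6x4 ≥ 754   (manganese)
  5x2 + 1x3 + 1x4 ≥ 10   (nickel)
  167x1 + 4x2 + 3x3 + 19x4 ≥ 116   (silicon)
  x1, x2, x3, x4 ≥ 0.
The cheapest feasible vertex uses only silicomanganese, return scrap, cast iron scrap; scrap grade B is not used. The carbon, manganese, nickel requirements are met with equality.
Optimal quantities: silicomanganese = 1.225 kg, return scrap = 1.772 kg, cast iron scrap = 1.138 kg.
Total cost: 1.15·1.225 + 0.16·1.772 + 0.28·1.138 = 2.0109.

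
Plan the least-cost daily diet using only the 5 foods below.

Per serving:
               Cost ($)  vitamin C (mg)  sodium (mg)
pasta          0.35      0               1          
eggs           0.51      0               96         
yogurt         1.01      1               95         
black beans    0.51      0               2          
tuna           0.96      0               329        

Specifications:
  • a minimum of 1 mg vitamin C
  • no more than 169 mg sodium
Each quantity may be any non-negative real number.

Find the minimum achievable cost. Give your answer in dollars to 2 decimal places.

$1.01

Set it up as a linear program. Let x1 = servings of pasta, x2 = servings of eggs, x3 = servings of yogurt, x4 = servings of black beans, x5 = servings of tuna.
Minimise 0.35x1 + 0.51x2 + 1.01x3 + 0.51x4 + 0.96x5 with:
  1x3 ≥ 1   (vitamin C)
  1x1 + 96x2 + 95x3 + 2x4 + 329x5 ≤ 169   (sodium)
  x1, x2, x3, x4, x5 ≥ 0.
The cheapest feasible vertex uses only yogurt; pasta, eggs, black beans, tuna are not used. The vitamin C requirement is met with equality.
That vertex is x3 = 1.
Cost = 1.01·1 = 1.0100.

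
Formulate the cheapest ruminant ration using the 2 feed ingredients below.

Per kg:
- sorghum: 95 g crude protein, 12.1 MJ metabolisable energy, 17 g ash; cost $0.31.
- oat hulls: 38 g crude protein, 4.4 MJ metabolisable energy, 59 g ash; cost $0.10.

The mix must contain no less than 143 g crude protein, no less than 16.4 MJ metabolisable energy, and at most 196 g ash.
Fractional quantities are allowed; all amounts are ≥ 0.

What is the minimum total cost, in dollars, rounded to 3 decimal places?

$0.388

Let x1 = kg of sorghum, x2 = kg of oat hulls.
Minimise 0.31x1 + 0.1x2 with:
  95x1 + 38x2 ≥ 143   (crude protein)
  12.1x1 + 4.4x2 ≥ 16.4   (metabolisable energy)
  17x1 + 59x2 ≤ 196   (ash)
  x1, x2 ≥ 0.
Both inputs are positive at the optimum. Binding constraints: crude protein and ash.
Solving gives x1 = 0.1994, x2 = 3.265.
Cost = 0.31·0.1994 + 0.1·3.265 = 0.38831.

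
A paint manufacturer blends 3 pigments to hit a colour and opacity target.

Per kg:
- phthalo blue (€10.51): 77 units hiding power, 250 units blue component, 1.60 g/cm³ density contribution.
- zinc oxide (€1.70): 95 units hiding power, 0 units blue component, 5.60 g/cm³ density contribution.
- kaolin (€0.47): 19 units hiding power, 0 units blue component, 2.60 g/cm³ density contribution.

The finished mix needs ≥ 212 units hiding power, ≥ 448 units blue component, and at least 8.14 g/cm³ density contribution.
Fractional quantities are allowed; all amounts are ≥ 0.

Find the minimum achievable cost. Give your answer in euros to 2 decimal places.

€20.24

Let x1 = kg of phthalo blue, x2 = kg of zinc oxide, x3 = kg of kaolin.
min 10.51x1 + 1.7x2 + 0.47x3 with:
  77x1 + 95x2 + 19x3 ≥ 212   (hiding power)
  250x1 ≥ 448   (blue component)
  1.6x1 + 5.6x2 + 2.6x3 ≥ 8.14   (density contribution)
  x1, x2, x3 ≥ 0.
All 3 inputs are positive at the optimum. Binding constraints: hiding power, blue component, density contribution.
So phthalo blue = 1.792 kg, zinc oxide = 0.6562 kg, kaolin = 0.6147 kg.
Objective = 10.51·1.792 + 1.7·0.6562 + 0.47·0.6147 = 20.2384.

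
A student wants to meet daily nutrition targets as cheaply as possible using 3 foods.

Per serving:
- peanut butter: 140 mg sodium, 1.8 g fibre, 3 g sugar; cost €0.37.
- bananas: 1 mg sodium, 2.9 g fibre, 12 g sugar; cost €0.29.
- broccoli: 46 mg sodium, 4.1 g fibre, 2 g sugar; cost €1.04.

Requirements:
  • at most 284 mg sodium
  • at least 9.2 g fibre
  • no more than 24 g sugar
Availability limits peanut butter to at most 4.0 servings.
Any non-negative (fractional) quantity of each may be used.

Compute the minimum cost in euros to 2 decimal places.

€1.51

Treat it as an LP. Let x1 = servings of peanut butter, x2 = servings of bananas, x3 = servings of broccoli.
Minimise 0.37x1 + 0.29x2 + 1.04x3 s.t.:
  140x1 + 1x2 + 46x3 ≤ 284   (sodium)
  1.8x1 + 2.9x2 + 4.1x3 ≥ 9.2   (fibre)
  3x1 + 12x2 + 2x3 ≤ 24   (sugar)
  x1 ≤ 4
  x1, x2, x3 ≥ 0.
The minimum-cost mix takes nothing from peanut butter — only bananas, broccoli. The fibre and sugar requirements are met with equality.
That vertex is x2 = 1.843, x3 = 0.9401.
Total cost: 0.29·1.843 + 1.04·0.9401 = 1.5122.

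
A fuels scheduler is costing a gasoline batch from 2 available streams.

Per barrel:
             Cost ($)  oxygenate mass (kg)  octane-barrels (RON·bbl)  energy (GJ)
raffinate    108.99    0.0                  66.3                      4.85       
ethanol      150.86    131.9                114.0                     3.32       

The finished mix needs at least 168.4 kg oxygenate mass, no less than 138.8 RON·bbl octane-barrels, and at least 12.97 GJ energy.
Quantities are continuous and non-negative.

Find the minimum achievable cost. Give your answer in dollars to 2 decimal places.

$388.82

Set it up as a linear program. Let x1 = barrels of raffinate, x2 = barrels of ethanol.
Minimise 108.99x1 + 150.86x2 subject to:
  131.9x2 ≥ 168.4   (oxygenate mass)
  66.3x1 + 114x2 ≥ 138.8   (octane-barrels)
  4.85x1 + 3.32x2 ≥ 12.97   (energy)
  x1, x2 ≥ 0.
Both inputs are positive at the optimum. The oxygenate mass and energy requirements are met with equality.
Optimal quantities: raffinate = 1.8003 barrels, ethanol = 1.2767 barrels.
Hence cost = 108.99·1.8003 + 150.86·1.2767 = $388.8177.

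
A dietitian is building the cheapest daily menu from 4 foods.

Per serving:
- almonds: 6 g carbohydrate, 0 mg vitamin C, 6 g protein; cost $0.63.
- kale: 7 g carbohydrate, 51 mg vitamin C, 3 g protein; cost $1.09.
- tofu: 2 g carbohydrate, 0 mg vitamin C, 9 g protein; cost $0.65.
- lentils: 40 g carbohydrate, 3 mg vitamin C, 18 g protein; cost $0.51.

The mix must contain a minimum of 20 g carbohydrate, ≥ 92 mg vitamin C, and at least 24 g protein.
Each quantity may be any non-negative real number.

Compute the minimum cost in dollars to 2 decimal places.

$2.43

Treat it as an LP. Let x1 = servings of almonds, x2 = servings of kale, x3 = servings of tofu, x4 = servings of lentils.
min 0.63x1 + 1.09x2 + 0.65x3 + 0.51x4 with:
  6x1 + 7x2 + 2x3 + 40x4 ≥ 20   (carbohydrate)
  51x2 + 3x4 ≥ 92   (vitamin C)
  6x1 + 3x2 + 9x3 + 18x4 ≥ 24   (protein)
  x1, x2, x3, x4 ≥ 0.
The cheapest feasible vertex uses only kale, lentils; almonds, tofu are not used. There the vitamin C and protein constraints are tight.
So kale = 1.743 servings, lentils = 1.043 servings.
Objective = 1.09·1.743 + 0.51·1.043 = 2.4318.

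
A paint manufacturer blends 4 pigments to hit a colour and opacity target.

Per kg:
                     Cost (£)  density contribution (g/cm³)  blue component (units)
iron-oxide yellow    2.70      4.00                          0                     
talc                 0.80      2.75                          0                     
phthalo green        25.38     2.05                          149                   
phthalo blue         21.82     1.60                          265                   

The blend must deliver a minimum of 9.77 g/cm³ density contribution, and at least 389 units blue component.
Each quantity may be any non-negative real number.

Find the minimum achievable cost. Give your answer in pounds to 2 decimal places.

Treat it as an LP. Let x1 = kg of iron-oxide yellow, x2 = kg of talc, x3 = kg of phthalo green, x4 = kg of phthalo blue.
Minimize 2.7x1 + 0.8x2 + 25.38x3 + 21.82x4 s.t.:
  4x1 + 2.75x2 + 2.05x3 + 1.6x4 ≥ 9.77   (density contribution)
  149x3 + 265x4 ≥ 389   (blue component)
  x1, x2, x3, x4 ≥ 0.
The optimal basis is {talc, phthalo blue}; iron-oxide yellow, phthalo green drop out. There the density contribution and blue component constraints are tight.
Optimal quantities: talc = 2.699 kg, phthalo blue = 1.468 kg.
Objective = 0.8·2.699 + 21.82·1.468 = 34.1910.

£34.19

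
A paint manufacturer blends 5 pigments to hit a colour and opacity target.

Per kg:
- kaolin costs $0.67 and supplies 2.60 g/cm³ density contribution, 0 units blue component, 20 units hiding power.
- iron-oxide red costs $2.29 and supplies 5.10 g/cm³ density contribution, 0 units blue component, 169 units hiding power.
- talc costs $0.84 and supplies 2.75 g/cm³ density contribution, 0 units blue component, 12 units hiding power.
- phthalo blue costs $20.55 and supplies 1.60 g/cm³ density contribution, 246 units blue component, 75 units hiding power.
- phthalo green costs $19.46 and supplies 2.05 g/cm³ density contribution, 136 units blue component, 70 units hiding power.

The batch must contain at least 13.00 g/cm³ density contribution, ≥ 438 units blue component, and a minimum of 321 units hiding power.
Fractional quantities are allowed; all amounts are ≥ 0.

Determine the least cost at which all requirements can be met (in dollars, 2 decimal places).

$40.03

Let x1 = kg of kaolin, x2 = kg of iron-oxide red, x3 = kg of talc, x4 = kg of phthalo blue, x5 = kg of phthalo green.
Minimise 0.67x1 + 2.29x2 + 0.84x3 + 20.55x4 + 19.46x5 subject to:
  2.6x1 + 5.1x2 + 2.75x3 + 1.6x4 + 2.05x5 ≥ 13   (density contribution)
  246x4 + 136x5 ≥ 438   (blue component)
  20x1 + 169x2 + 12x3 + 75x4 + 70x5 ≥ 321   (hiding power)
  x1, x2, x3, x4, x5 ≥ 0.
The optimal basis is {kaolin, iron-oxide red, phthalo blue}; talc, phthalo green drop out. The density contribution, blue component, hiding power requirements are met with equality.
That vertex is x1 = 2.251, x2 = 0.84286, x4 = 1.7805.
Cost = 0.67·2.251 + 2.29·0.84286 + 20.55·1.7805 = 40.0276.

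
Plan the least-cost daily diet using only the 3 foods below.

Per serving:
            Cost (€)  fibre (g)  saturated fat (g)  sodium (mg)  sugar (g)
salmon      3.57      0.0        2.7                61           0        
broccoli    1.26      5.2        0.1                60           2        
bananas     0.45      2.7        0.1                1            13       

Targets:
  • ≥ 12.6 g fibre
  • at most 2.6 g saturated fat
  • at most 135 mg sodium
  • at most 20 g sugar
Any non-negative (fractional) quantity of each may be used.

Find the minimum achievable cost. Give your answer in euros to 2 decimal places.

Let x1 = servings of salmon, x2 = servings of broccoli, x3 = servings of bananas.
Minimize 3.57x1 + 1.26x2 + 0.45x3 with:
  5.2x2 + 2.7x3 ≥ 12.6   (fibre)
  2.7x1 + 0.1x2 + 0.1x3 ≤ 2.6   (saturated fat)
  61x1 + 60x2 + 1x3 ≤ 135   (sodium)
  2x2 + 13x3 ≤ 20   (sugar)
  x1, x2, x3 ≥ 0.
The optimal basis is {broccoli, bananas}; salmon drops out. The fibre and sugar requirements are met with equality.
Optimal quantities: broccoli = 1.765 servings, bananas = 1.267 servings.
Hence cost = 1.26·1.765 + 0.45·1.267 = €2.7941.

€2.79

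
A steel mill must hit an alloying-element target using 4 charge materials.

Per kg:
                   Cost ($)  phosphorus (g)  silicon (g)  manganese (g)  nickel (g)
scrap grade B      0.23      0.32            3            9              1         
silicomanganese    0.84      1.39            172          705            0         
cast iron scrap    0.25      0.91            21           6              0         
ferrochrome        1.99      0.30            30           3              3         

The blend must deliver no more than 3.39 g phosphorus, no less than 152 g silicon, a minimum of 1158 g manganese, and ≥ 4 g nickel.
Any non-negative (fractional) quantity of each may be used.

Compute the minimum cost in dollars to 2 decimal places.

$2.48

Treat it as an LP. Let x1 = kg of scrap grade B, x2 = kg of silicomanganese, x3 = kg of cast iron scrap, x4 = kg of ferrochrome.
Minimise 0.23x1 + 0.84x2 + 0.25x3 + 1.99x4 subject to:
  0.32x1 + 1.39x2 + 0.91x3 + 0.3x4 ≤ 3.39   (phosphorus)
  3x1 + 172x2 + 21x3 + 30x4 ≥ 152   (silicon)
  9x1 + 705x2 + 6x3 + 3x4 ≥ 1158   (manganese)
  1x1 + 3x4 ≥ 4   (nickel)
  x1, x2, x3, x4 ≥ 0.
The optimal basis is {scrap grade B, silicomanganese, ferrochrome}; cast iron scrap drops out. There the phosphorus, manganese, nickel constraints are tight.
Optimal quantities: scrap grade B = 3.5 kg, silicomanganese = 1.597 kg, ferrochrome = 0.1668 kg.
Objective = 0.23·3.5 + 0.84·1.597 + 1.99·0.1668 = 2.4784.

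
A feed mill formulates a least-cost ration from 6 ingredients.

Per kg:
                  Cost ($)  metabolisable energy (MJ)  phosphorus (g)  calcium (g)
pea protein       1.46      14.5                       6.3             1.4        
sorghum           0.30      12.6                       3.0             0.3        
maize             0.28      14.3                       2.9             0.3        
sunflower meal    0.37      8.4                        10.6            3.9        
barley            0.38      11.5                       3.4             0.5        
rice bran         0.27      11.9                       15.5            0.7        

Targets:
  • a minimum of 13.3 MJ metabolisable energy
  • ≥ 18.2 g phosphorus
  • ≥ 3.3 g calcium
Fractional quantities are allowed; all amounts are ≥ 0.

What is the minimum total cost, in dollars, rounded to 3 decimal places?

$0.451

This is a linear program. Let x1 = kg of pea protein, x2 = kg of sorghum, x3 = kg of maize, x4 = kg of sunflower meal, x5 = kg of barley, x6 = kg of rice bran.
min 1.46x1 + 0.3x2 + 0.28x3 + 0.37x4 + 0.38x5 + 0.27x6 with:
  14.5x1 + 12.6x2 + 14.3x3 + 8.4x4 + 11.5x5 + 11.9x6 ≥ 13.3   (metabolisable energy)
  6.3x1 + 3x2 + 2.9x3 + 10.6x4 + 3.4x5 + 15.5x6 ≥ 18.2   (phosphorus)
  1.4x1 + 0.3x2 + 0.3x3 + 3.9x4 + 0.5x5 + 0.7x6 ≥ 3.3   (calcium)
  x1, x2, x3, x4, x5, x6 ≥ 0.
At the optimum only sunflower meal, rice bran are positive (pea protein, sorghum, maize, barley = 0). The phosphorus and calcium requirements are met with equality.
Solving gives x4 = 0.7243, x6 = 0.6789.
Objective = 0.37·0.7243 + 0.27·0.6789 = 0.45129.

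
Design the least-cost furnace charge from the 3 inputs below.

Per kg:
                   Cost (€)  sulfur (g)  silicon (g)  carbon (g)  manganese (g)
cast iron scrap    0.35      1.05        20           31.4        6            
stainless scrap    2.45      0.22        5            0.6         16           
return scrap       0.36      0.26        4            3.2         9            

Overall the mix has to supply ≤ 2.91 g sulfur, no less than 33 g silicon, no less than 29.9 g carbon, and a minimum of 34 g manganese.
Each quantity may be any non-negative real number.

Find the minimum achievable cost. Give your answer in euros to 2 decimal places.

Let x1 = kg of cast iron scrap, x2 = kg of stainless scrap, x3 = kg of return scrap.
Minimise 0.35x1 + 2.45x2 + 0.36x3 s.t.:
  1.05x1 + 0.22x2 + 0.26x3 ≤ 2.91   (sulfur)
  20x1 + 5x2 + 4x3 ≥ 33   (silicon)
  31.4x1 + 0.6x2 + 3.2x3 ≥ 29.9   (carbon)
  6x1 + 16x2 + 9x3 ≥ 34   (manganese)
  x1, x2, x3 ≥ 0.
The minimum-cost mix takes nothing from stainless scrap — only cast iron scrap, return scrap. The silicon and manganese requirements are met with equality.
Solving gives x1 = 1.032, x3 = 3.09.
Hence cost = 0.35·1.032 + 0.36·3.09 = €1.4736.

€1.47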